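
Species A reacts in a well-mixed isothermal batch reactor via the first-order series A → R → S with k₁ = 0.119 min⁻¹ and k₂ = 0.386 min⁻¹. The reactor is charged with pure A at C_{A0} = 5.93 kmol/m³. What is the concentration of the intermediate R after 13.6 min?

For first-order series with pure A initially, C_R(t) = k₁C_{A0}/(k₂−k₁)·(e^(−k₁t) − e^(−k₂t)).
e^(−k₁t) = e^(−0.119×13.6) = e^(−1.618) = 0.1982; e^(−k₂t) = e^(−5.250) = 0.005250.
C_R = 0.119×5.93/(0.386−0.119) × (0.1982−0.005250) = 2.643×0.1930 = 0.5100 kmol/m³.

0.510 kmol/m³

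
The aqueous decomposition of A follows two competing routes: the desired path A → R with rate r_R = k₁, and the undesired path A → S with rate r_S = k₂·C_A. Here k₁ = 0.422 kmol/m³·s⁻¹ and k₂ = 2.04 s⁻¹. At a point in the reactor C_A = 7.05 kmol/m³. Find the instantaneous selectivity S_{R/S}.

S_{R/S} = r_R/r_S = (k₁)/(k₂·C_A) = (k₁/k₂)·C_A⁻¹.
= (0.422) / (2.04×7.050) = 0.4220/14.38 = 0.0293.

0.0293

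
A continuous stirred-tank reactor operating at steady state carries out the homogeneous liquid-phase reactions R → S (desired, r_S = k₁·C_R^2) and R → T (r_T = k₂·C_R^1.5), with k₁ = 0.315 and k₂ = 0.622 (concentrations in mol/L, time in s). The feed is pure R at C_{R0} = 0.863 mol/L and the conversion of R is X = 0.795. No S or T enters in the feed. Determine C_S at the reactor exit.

0.120 mol/L

Exit C_R = C_{R0}(1−X) = 0.863×0.205 = 0.1769 mol/L.
In a CSTR the entire volume is at exit conditions, so r_S = 0.315×0.1769^2 = 0.009859 and r_T = 0.622×0.1769^1.5 = 0.04628.
Fraction of consumed R going to S: r_S/(r_S+r_T) = 0.1756.
C_S = 0.1756·C_{R0}·X = 0.1756×0.863×0.795 = 0.120 mol/L.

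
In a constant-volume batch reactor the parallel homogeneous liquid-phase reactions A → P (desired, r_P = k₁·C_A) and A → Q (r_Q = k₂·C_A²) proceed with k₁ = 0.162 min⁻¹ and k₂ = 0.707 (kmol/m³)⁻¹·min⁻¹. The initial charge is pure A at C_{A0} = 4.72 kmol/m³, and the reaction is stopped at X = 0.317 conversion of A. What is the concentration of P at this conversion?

C_A = C_{A0}(1−X) = 3.224 kmol/m³.
Along a PFR/batch, dC_P/dC_A = −r_P/(r_P+r_Q) = −k₁/(k₁+k₂·C_A).
Integrating from C_{A0} to C_A: C_P = (0.162/0.707)·ln[(0.162+0.707·4.72)/(0.162+0.707·3.22)] = 0.2291·ln(3.499/2.441) = 0.08249 kmol/m³.

0.0825 kmol/m³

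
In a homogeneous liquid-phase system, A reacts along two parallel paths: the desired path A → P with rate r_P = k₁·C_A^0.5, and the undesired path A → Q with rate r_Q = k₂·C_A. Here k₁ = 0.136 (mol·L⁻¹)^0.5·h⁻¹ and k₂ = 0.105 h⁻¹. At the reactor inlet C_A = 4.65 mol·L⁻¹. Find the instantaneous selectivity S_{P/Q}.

0.601

S_{P/Q} = r_P/r_Q = (k₁·C_A^0.5)/(k₂·C_A) = (k₁/k₂)·C_A^-0.5.
= (0.136×4.650^0.5) / (0.105×4.650) = 0.2933/0.4883 = 0.601.
The undesired path is higher order in A, so low C_A (CSTR or dilute feed) favours P.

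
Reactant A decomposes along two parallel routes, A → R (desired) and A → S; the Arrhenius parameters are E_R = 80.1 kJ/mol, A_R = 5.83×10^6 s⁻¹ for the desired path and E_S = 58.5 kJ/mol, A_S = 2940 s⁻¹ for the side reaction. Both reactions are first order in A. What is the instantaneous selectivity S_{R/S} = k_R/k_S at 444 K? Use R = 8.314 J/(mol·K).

5.70

k_R/k_S = (A_R/A_S)·exp[−(E_R−E_S)/(RT)] = (A_R/A_S)·exp[(E_S−E_R)/(RT)].
(E_S−E_R)/(RT) = (58.5−80.1)×10³/(8.314×444) = -21600/3691 = -5.851.
k_R/k_S = (5.83×10^6/2940)·exp(-5.851) = 1983 × 0.002876 = 5.70.
Since E_R > E_S, raising the temperature improves selectivity toward R.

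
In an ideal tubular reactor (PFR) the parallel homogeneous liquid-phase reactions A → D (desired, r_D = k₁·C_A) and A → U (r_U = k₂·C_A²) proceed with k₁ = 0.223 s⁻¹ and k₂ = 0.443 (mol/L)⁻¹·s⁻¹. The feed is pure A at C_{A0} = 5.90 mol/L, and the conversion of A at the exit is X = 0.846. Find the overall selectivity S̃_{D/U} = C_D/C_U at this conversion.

0.180

C_A = C_{A0}(1−X) = 0.9086 mol/L.
Along a PFR/batch, dC_D/dC_A = −r_D/(r_D+r_U) = −k₁/(k₁+k₂·C_A).
Integrating from C_{A0} to C_A: C_D = (0.223/0.443)·ln[(0.223+0.443·5.90)/(0.223+0.443·0.909)] = 0.5034·ln(2.837/0.6255) = 0.7610 mol/L.
C_U = (C_{A0}−C_A)−C_D = 4.230 mol/L; S̃_{D/U} = 0.7610/4.230 = 0.180.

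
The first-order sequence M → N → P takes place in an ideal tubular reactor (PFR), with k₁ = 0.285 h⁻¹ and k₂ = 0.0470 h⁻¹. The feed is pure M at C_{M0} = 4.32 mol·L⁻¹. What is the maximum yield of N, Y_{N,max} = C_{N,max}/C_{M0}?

Evaluating C_N at τ_opt = ln(k₂/k₁)/(k₂−k₁) gives C_{N,max}/C_{M0} = (k₁/k₂)^[k₂/(k₂−k₁)].
= (0.285/0.0470)^(0.0470/(0.0470−0.285)) = (6.064)^(-0.1975) = 0.7005.

0.701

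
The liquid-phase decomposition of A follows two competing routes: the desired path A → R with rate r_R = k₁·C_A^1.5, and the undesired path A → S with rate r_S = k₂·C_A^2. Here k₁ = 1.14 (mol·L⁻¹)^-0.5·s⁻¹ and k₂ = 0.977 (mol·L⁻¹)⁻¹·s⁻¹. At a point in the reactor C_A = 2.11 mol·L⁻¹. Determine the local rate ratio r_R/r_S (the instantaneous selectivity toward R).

0.803

S_{R/S} = r_R/r_S = (k₁·C_A^1.5)/(k₂·C_A^2) = (k₁/k₂)·C_A^-0.5.
= (1.14×2.110^1.5) / (0.977×2.110^2) = 3.494/4.350 = 0.803.
The undesired path is higher order in A, so low C_A (CSTR or dilute feed) favours R.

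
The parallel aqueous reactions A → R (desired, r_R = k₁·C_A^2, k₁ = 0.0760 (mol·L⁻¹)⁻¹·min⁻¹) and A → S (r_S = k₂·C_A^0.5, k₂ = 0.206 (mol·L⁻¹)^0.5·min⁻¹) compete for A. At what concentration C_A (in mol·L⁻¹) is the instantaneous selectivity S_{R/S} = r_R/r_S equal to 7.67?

S_{R/S} = (k₁/k₂)·C_A^1.5 ⇒ C_A = (S·k₂/k₁)^(1/1.5).
= (7.67×0.206/0.0760)^(0.6667) = (20.79)^(0.6667) = 7.56 mol·L⁻¹.

7.56 mol·L⁻¹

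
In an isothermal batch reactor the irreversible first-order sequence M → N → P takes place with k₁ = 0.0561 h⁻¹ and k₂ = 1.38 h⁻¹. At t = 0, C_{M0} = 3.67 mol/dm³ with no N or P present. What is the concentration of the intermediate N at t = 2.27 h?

For first-order series with pure M initially, C_N(t) = k₁C_{M0}/(k₂−k₁)·(e^(−k₁t) − e^(−k₂t)).
e^(−k₁t) = e^(−0.0561×2.27) = e^(−0.1273) = 0.8804; e^(−k₂t) = e^(−3.133) = 0.04360.
C_N = 0.0561×3.67/(1.38−0.0561) × (0.8804−0.04360) = 0.1555×0.8368 = 0.1301 mol/dm³.

0.130 mol/dm³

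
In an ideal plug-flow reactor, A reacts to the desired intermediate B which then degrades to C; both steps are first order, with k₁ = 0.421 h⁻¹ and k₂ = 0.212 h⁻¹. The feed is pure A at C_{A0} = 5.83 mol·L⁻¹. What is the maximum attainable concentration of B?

2.91 mol·L⁻¹

Evaluating C_B at τ_opt = ln(k₂/k₁)/(k₂−k₁) gives C_{B,max}/C_{A0} = (k₁/k₂)^[k₂/(k₂−k₁)].
= (0.421/0.212)^(0.212/(0.212−0.421)) = (1.986)^(-1.014) = 0.4986.
C_{B,max} = 0.4986×5.83 = 2.91 mol·L⁻¹.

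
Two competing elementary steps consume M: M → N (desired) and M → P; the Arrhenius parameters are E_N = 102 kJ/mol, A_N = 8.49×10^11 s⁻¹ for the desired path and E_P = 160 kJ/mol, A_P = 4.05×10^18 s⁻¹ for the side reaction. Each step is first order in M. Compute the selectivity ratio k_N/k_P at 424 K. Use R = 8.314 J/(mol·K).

Since both paths have the same order in M, the concentration cancels and S_{N/P} = k_N/k_P = (A_N/A_P)·exp[(E_P−E_N)/(RT)].
(E_P−E_N)/(RT) = (160−102)×10³/(8.314×424) = 58000/3525 = 16.45.
k_N/k_P = (8.49×10^11/4.05×10^18)·exp(16.45) = 2.096×10^-7 × 1.398×10^7 = 2.93.

2.93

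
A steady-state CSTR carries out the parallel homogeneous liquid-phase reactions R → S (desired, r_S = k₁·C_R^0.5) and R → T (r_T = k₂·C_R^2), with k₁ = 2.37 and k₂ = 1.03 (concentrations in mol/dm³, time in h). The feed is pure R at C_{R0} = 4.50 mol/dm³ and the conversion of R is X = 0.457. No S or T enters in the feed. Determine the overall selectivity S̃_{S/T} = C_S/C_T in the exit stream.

Exit C_R = C_{R0}(1−X) = 4.50×0.543 = 2.443 mol/dm³.
Rates in a CSTR are evaluated at the outlet concentration: r_S = 2.37×2.443^0.5 = 3.705, r_T = 1.03×2.443^2 = 6.150.
Overall selectivity = C_S/C_T = r_Sτ/(r_Tτ) = r_S/r_T = 0.602.

0.602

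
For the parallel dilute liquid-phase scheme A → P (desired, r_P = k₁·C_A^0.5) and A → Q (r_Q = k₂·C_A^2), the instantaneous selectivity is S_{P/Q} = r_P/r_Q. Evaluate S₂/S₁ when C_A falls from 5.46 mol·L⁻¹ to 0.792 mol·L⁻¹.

S_{P/Q} = (k₁/k₂)·C_A^-1.5, so S₂/S₁ = (C_{A,2}/C_{A,1})^-1.5.
= (0.792/5.46)^(-1.5) = (0.1451)^(-1.5) = 18.1.

18.1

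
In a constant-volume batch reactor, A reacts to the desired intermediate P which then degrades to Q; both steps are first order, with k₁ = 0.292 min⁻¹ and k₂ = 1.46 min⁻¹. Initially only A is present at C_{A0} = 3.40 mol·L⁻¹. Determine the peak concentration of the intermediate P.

0.455 mol·L⁻¹

At the optimum, C_{P,max}/C_{A0} = (k₁/k₂)^[k₂/(k₂−k₁)].
= (0.292/1.46)^(1.46/(1.46−0.292)) = (0.2000)^(1.250) = 0.1337.
C_{P,max} = 0.1337×3.40 = 0.455 mol·L⁻¹.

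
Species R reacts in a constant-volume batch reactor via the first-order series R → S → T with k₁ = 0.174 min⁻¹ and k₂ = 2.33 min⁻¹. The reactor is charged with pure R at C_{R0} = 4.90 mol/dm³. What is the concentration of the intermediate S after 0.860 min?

0.287 mol/dm³

For first-order series with pure R initially, C_S(t) = k₁C_{R0}/(k₂−k₁)·(e^(−k₁t) − e^(−k₂t)).
e^(−k₁t) = e^(−0.174×0.860) = e^(−0.1496) = 0.8610; e^(−k₂t) = e^(−2.004) = 0.1348.
C_S = 0.174×4.90/(2.33−0.174) × (0.8610−0.1348) = 0.3955×0.7262 = 0.2872 mol/dm³.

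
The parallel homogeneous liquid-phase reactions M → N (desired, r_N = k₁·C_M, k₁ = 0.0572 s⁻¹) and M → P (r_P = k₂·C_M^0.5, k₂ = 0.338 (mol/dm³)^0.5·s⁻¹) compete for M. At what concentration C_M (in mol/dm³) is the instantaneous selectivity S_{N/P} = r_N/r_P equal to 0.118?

0.486 mol/dm³

S_{N/P} = (k₁/k₂)·C_M^0.5 ⇒ C_M = (S·k₂/k₁)^(2).
= (0.118×0.338/0.0572)^(2) = (0.6973)^(2) = 0.486 mol/dm³.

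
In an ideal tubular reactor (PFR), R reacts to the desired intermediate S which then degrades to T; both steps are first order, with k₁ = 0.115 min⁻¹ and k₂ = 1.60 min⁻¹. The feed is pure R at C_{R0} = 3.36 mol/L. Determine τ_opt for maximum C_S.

For first-order series the maximum of C_S occurs at τ_opt = ln(k₂/k₁)/(k₂−k₁).
= ln(1.60/0.115)/(1.60−0.115) = ln(13.91)/1.485 = 2.633/1.485 = 1.77 min.

1.77 min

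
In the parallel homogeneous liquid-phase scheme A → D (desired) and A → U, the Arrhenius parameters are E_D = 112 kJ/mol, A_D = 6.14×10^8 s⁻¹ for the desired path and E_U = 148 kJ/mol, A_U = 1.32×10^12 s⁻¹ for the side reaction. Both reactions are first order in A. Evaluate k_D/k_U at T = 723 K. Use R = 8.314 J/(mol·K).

With equal orders, S_{D/U} = k_D/k_U = (A_D/A_U)·exp[(E_U−E_D)/(RT)].
(E_U−E_D)/(RT) = (148−112)×10³/(8.314×723) = 36000/6011 = 5.989.
k_D/k_U = (6.14×10^8/1.32×10^12)·exp(5.989) = 4.652×10^-4 × 399.0 = 0.186.

0.186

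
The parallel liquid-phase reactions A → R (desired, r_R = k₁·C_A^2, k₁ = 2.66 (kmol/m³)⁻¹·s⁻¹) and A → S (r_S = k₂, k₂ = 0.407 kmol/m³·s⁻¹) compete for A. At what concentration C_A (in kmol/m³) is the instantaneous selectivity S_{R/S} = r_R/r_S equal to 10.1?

S_{R/S} = (k₁/k₂)·C_A^2 ⇒ C_A = (S·k₂/k₁)^(0.5).
= (10.1×0.407/2.66)^(0.5) = (1.545)^(0.5) = 1.24 kmol/m³.

1.24 kmol/m³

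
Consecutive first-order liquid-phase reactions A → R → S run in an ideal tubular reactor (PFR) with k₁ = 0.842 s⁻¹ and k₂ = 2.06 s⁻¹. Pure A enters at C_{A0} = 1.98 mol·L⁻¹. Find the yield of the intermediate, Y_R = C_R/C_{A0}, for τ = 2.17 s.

For first-order series with pure A initially, C_R(τ) = k₁C_{A0}/(k₂−k₁)·(e^(−k₁τ) − e^(−k₂τ)).
e^(−k₁τ) = e^(−0.842×2.17) = e^(−1.827) = 0.1609; e^(−k₂τ) = e^(−4.470) = 0.01145.
C_R = 0.842×1.98/(2.06−0.842) × (0.1609−0.01145) = 1.369×0.1494 = 0.2045 mol·L⁻¹.
Y_R = C_R/C_{A0} = 0.2045/1.98 = 0.103.

0.103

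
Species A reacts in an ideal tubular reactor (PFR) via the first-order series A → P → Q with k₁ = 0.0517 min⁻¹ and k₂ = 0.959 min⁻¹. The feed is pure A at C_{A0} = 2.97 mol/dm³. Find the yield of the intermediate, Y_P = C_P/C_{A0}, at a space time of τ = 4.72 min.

The intermediate concentration in a first-order A→B→C sequence is C_P = k₁C_{A0}(e^(−k₁τ) − e^(−k₂τ))/(k₂−k₁).
e^(−k₁τ) = e^(−0.0517×4.72) = e^(−0.2440) = 0.7835; e^(−k₂τ) = e^(−4.526) = 0.01082.
C_P = 0.0517×2.97/(0.959−0.0517) × (0.7835−0.01082) = 0.1692×0.7727 = 0.1308 mol/dm³.
Y_P = C_P/C_{A0} = 0.1308/2.97 = 0.0440.

0.0440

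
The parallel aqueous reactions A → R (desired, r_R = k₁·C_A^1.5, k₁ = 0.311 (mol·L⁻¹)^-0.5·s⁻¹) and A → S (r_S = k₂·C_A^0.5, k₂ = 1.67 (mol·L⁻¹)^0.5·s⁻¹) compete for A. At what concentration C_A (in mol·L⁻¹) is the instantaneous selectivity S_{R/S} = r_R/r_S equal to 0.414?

S_{R/S} = (k₁/k₂)·C_A ⇒ C_A = S·k₂/k₁.
= 0.414×1.67/0.311 = 2.22 mol·L⁻¹.

2.22 mol·L⁻¹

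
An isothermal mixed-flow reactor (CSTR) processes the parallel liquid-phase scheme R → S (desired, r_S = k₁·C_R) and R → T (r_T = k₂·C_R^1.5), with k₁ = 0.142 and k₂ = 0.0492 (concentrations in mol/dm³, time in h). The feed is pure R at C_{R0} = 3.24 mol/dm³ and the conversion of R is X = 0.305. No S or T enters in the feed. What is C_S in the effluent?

0.650 mol/dm³

Exit C_R = C_{R0}(1−X) = 3.24×0.695 = 2.252 mol/dm³.
In a CSTR the entire volume is at exit conditions, so r_S = 0.142×2.252 = 0.3198 and r_T = 0.0492×2.252^1.5 = 0.1662.
Fraction of consumed R going to S: r_S/(r_S+r_T) = 0.6579.
C_S = 0.6579·C_{R0}·X = 0.6579×3.24×0.305 = 0.650 mol/dm³.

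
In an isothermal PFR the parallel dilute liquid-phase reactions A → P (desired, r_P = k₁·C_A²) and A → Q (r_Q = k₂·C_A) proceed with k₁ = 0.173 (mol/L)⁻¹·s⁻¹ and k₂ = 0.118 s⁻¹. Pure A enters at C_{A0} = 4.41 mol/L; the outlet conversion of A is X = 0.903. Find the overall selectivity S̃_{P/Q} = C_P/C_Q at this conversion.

C_A = C_{A0}(1−X) = 0.4278 mol/L.
Along a PFR/batch, dC_Q/dC_A = −r_Q/(r_P+r_Q) = −k₂/(k₂+k₁·C_A).
Integrating from C_{A0} to C_A: C_Q = (0.118/0.173)·ln[(0.118+0.173·4.41)/(0.118+0.173·0.428)] = 0.6821·ln(0.8809/0.1920) = 1.039 mol/L.
Then C_P = (C_{A0}−C_A) − C_Q = 3.982 − 1.039 = 2.943 mol/L.
S̃_{P/Q} = C_P/C_Q = 2.943/1.039 = 2.83.

2.83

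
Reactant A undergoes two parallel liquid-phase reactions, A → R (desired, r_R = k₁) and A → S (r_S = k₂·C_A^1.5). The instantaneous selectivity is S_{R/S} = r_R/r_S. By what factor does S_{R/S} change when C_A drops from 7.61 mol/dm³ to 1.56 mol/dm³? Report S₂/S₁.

10.8

S_{R/S} = (k₁/k₂)·C_A^-1.5, so S₂/S₁ = (C_{A,2}/C_{A,1})^-1.5.
= (1.56/7.61)^(-1.5) = (0.2050)^(-1.5) = 10.8.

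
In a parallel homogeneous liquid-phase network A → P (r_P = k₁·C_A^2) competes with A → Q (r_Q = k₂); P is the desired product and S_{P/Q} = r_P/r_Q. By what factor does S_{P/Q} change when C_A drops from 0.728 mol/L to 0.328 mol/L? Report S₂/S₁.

S_{P/Q} = (k₁/k₂)·C_A^2, so S₂/S₁ = (C_{A,2}/C_{A,1})^2.
= (0.328/0.728)^2 = (0.4505)^2 = 0.203.

0.203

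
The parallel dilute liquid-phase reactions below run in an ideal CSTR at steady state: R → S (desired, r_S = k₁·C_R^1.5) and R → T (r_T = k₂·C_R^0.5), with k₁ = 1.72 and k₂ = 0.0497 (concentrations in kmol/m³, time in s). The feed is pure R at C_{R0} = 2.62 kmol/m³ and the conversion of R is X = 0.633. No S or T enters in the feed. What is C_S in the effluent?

Exit C_R = C_{R0}(1−X) = 2.62×0.367 = 0.9615 kmol/m³.
A CSTR operates uniformly at the exit composition, giving r_S = 1.622 and r_T = 0.04873 (each k·C_R^n at C_R = 0.9615).
Fraction of consumed R going to S: r_S/(r_S+r_T) = 0.9708.
C_S = 0.9708·C_{R0}·X = 0.9708×2.62×0.633 = 1.61 kmol/m³.

1.61 kmol/m³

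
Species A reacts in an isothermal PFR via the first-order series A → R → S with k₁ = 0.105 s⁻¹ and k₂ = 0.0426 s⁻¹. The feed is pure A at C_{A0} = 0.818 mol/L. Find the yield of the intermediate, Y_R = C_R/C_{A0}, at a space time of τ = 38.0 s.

0.302

For first-order series with pure A initially, C_R(τ) = k₁C_{A0}/(k₂−k₁)·(e^(−k₁τ) − e^(−k₂τ)).
e^(−k₁τ) = e^(−0.105×38.0) = e^(−3.990) = 0.01850; e^(−k₂τ) = e^(−1.619) = 0.1981.
C_R = 0.105×0.818/(0.0426−0.105) × (0.01850−0.1981) = (-1.376)×(-0.1796) = 0.2473 mol/L.
Y_R = C_R/C_{A0} = 0.2473/0.818 = 0.302.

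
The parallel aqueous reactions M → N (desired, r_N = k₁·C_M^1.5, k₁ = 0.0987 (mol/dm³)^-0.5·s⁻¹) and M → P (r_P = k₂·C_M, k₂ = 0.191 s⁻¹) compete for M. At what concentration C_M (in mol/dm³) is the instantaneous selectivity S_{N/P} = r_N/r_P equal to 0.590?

1.30 mol/dm³

S_{N/P} = (k₁/k₂)·C_M^0.5 ⇒ C_M = (S·k₂/k₁)^(2).
= (0.590×0.191/0.0987)^(2) = (1.142)^(2) = 1.30 mol/dm³.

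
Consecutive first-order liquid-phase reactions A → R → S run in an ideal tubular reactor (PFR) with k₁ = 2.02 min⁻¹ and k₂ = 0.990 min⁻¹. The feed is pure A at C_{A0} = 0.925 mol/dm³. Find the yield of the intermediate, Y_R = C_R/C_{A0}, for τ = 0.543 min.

For first-order series with pure A initially, C_R(τ) = k₁C_{A0}/(k₂−k₁)·(e^(−k₁τ) − e^(−k₂τ)).
e^(−k₁τ) = e^(−2.02×0.543) = e^(−1.097) = 0.3339; e^(−k₂τ) = e^(−0.5376) = 0.5842.
C_R = 2.02×0.925/(0.990−2.02) × (0.3339−0.5842) = (-1.814)×(-0.2502) = 0.4540 mol/dm³.
Y_R = C_R/C_{A0} = 0.4540/0.925 = 0.491.

0.491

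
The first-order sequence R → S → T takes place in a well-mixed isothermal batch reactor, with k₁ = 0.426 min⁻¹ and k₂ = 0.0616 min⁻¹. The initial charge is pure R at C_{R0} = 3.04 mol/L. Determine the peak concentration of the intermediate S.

Evaluating C_S at t_opt = ln(k₂/k₁)/(k₂−k₁) gives C_{S,max}/C_{R0} = (k₁/k₂)^[k₂/(k₂−k₁)].
= (0.426/0.0616)^(0.0616/(0.0616−0.426)) = (6.916)^(-0.1690) = 0.7212.
C_{S,max} = 0.7212×3.04 = 2.19 mol/L.

2.19 mol/L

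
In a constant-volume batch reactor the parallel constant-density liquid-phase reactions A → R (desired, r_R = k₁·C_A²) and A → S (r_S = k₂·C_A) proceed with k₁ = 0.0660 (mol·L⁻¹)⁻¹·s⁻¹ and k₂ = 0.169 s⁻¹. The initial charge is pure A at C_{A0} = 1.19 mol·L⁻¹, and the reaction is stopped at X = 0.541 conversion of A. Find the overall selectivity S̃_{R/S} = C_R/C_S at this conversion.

0.335

C_A = C_{A0}(1−X) = 0.5462 mol·L⁻¹.
Along a PFR/batch, dC_S/dC_A = −r_S/(r_R+r_S) = −k₂/(k₂+k₁·C_A).
Integrating from C_{A0} to C_A: C_S = (0.169/0.0660)·ln[(0.169+0.0660·1.19)/(0.169+0.0660·0.546)] = 2.561·ln(0.2475/0.2050) = 0.4822 mol·L⁻¹.
Then C_R = (C_{A0}−C_A) − C_S = 0.6438 − 0.4822 = 0.1616 mol·L⁻¹.
S̃_{R/S} = C_R/C_S = 0.1616/0.4822 = 0.335.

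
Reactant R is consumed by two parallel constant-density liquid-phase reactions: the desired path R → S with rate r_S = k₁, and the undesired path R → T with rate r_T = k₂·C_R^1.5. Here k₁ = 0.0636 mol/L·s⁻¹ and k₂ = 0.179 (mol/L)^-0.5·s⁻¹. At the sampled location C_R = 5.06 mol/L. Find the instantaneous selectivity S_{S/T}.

0.0312

S_{S/T} = r_S/r_T = (k₁)/(k₂·C_R^1.5) = (k₁/k₂)·C_R^-1.5.
= (0.0636) / (0.179×5.060^1.5) = 0.06360/2.037 = 0.0312.
The undesired path is higher order in R, so low C_R (CSTR or dilute feed) favours S.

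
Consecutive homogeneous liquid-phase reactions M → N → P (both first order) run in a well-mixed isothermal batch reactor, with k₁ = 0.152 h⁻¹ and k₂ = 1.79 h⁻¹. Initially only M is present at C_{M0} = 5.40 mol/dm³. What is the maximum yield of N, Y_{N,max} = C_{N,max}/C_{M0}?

Evaluating C_N at t_opt = ln(k₂/k₁)/(k₂−k₁) gives C_{N,max}/C_{M0} = (k₁/k₂)^[k₂/(k₂−k₁)].
= (0.152/1.79)^(1.79/(1.79−0.152)) = (0.08492)^(1.093) = 0.06755.

0.0675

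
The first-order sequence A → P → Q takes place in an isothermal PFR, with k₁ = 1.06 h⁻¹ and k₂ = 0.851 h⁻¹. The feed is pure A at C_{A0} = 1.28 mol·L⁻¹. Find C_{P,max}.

0.523 mol·L⁻¹

Evaluating C_P at τ_opt = ln(k₂/k₁)/(k₂−k₁) gives C_{P,max}/C_{A0} = (k₁/k₂)^[k₂/(k₂−k₁)].
= (1.06/0.851)^(0.851/(0.851−1.06)) = (1.246)^(-4.072) = 0.4089.
C_{P,max} = 0.4089×1.28 = 0.523 mol·L⁻¹.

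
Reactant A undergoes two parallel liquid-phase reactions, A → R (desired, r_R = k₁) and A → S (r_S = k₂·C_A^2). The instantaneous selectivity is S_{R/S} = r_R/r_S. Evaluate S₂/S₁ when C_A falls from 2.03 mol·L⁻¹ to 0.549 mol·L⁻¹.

S_{R/S} = (k₁/k₂)·C_A^-2, so S₂/S₁ = (C_{A,2}/C_{A,1})^-2.
= (0.549/2.03)^(-2) = (0.2704)^(-2) = 13.7.
Selectivity toward R rises as C_A falls — low-concentration operation is favoured.

13.7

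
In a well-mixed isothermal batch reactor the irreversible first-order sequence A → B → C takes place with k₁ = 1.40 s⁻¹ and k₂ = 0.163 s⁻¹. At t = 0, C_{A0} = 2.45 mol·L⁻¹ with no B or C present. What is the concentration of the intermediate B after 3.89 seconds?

For first-order series with pure A initially, C_B(t) = k₁C_{A0}/(k₂−k₁)·(e^(−k₁t) − e^(−k₂t)).
e^(−k₁t) = e^(−1.40×3.89) = e^(−5.446) = 0.004314; e^(−k₂t) = e^(−0.6341) = 0.5304.
C_B = 1.40×2.45/(0.163−1.40) × (0.004314−0.5304) = (-2.773)×(-0.5261) = 1.459 mol·L⁻¹.

1.46 mol·L⁻¹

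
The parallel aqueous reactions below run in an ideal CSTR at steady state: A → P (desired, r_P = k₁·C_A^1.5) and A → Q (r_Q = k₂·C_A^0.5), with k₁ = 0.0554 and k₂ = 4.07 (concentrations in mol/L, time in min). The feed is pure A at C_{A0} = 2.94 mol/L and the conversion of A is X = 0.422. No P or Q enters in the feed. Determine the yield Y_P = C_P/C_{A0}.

0.00954

Exit C_A = C_{A0}(1−X) = 2.94×0.578 = 1.699 mol/L.
In a CSTR the entire volume is at exit conditions, so r_P = 0.0554×1.699^1.5 = 0.1227 and r_Q = 4.07×1.699^0.5 = 5.306.
Fraction of consumed A going to P: r_P/(r_P+r_Q) = 0.02261.
C_P = 0.02261·C_{A0}·X = 0.02261×2.94×0.422 = 0.0280 mol/L; Y_P = C_P/C_{A0} = 0.00954.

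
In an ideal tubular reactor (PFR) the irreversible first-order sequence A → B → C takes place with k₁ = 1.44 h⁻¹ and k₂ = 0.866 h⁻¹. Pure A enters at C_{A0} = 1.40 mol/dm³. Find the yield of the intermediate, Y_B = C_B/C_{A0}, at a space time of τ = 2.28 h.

0.254

For first-order series with pure A initially, C_B(τ) = k₁C_{A0}/(k₂−k₁)·(e^(−k₁τ) − e^(−k₂τ)).
e^(−k₁τ) = e^(−1.44×2.28) = e^(−3.283) = 0.03751; e^(−k₂τ) = e^(−1.974) = 0.1388.
C_B = 1.44×1.40/(0.866−1.44) × (0.03751−0.1388) = (-3.512)×(-0.1013) = 0.3559 mol/dm³.
Y_B = C_B/C_{A0} = 0.3559/1.40 = 0.254.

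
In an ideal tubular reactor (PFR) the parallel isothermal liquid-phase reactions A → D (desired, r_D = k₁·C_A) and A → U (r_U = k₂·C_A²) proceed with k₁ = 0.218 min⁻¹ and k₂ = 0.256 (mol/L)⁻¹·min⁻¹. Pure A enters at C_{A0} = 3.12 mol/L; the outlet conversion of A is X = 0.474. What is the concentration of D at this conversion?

0.397 mol/L

C_A = C_{A0}(1−X) = 1.641 mol/L.
Along a PFR/batch, dC_D/dC_A = −r_D/(r_D+r_U) = −k₁/(k₁+k₂·C_A).
Integrating from C_{A0} to C_A: C_D = (0.218/0.256)·ln[(0.218+0.256·3.12)/(0.218+0.256·1.64)] = 0.8516·ln(1.017/0.6381) = 0.3967 mol/L.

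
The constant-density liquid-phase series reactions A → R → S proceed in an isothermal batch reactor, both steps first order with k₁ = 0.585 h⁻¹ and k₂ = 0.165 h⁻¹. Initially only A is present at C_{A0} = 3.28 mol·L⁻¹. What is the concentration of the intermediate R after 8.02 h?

For first-order series with pure A initially, C_R(t) = k₁C_{A0}/(k₂−k₁)·(e^(−k₁t) − e^(−k₂t)).
e^(−k₁t) = e^(−0.585×8.02) = e^(−4.692) = 0.009171; e^(−k₂t) = e^(−1.323) = 0.2663.
C_R = 0.585×3.28/(0.165−0.585) × (0.009171−0.2663) = (-4.569)×(-0.2571) = 1.175 mol·L⁻¹.

1.17 mol·L⁻¹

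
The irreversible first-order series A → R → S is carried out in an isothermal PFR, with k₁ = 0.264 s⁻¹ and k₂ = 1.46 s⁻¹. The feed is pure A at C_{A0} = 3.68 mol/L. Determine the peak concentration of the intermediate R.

0.456 mol/L

For a first-order series the maximum intermediate yield is C_{R,max}/C_{A0} = (k₁/k₂)^[k₂/(k₂−k₁)].
= (0.264/1.46)^(1.46/(1.46−0.264)) = (0.1808)^(1.221) = 0.1240.
C_{R,max} = 0.1240×3.68 = 0.456 mol/L.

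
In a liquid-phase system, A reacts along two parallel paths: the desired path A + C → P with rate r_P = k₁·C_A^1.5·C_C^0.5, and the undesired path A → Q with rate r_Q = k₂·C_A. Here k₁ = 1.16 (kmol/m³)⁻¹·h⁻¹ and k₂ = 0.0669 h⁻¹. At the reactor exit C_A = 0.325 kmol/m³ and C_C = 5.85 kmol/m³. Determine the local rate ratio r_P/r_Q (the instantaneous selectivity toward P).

S_{P/Q} = r_P/r_Q = (k₁·C_A^1.5·C_C^0.5)/(k₂·C_A) = (k₁/k₂)·C_A^0.5·C_C^0.5.
= (1.16×0.3250^1.5×5.850^0.5) / (0.0669×0.3250) = 0.5198/0.02174 = 23.9.

23.9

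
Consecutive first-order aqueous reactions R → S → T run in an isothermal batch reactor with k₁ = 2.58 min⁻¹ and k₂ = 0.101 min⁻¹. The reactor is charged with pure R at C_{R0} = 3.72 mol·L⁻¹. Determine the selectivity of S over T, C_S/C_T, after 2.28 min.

4.75

The intermediate concentration in a first-order A→B→C sequence is C_S = k₁C_{R0}(e^(−k₁t) − e^(−k₂t))/(k₂−k₁).
e^(−k₁t) = e^(−2.58×2.28) = e^(−5.882) = 0.002788; e^(−k₂t) = e^(−0.2303) = 0.7943.
C_S = 2.58×3.72/(0.101−2.58) × (0.002788−0.7943) = (-3.872)×(-0.7915) = 3.064 mol·L⁻¹.
C_R = C_{R0}e^(−k₁t) = 0.01037 mol·L⁻¹, so C_T = C_{R0}−C_R−C_S = 0.6452 mol·L⁻¹; C_S/C_T = 4.75.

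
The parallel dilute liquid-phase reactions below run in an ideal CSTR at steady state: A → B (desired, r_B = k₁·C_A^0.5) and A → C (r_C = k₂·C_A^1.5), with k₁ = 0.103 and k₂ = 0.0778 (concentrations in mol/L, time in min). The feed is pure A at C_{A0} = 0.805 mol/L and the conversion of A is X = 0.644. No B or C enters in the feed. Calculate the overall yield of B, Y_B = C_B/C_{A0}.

Exit C_A = C_{A0}(1−X) = 0.805×0.356 = 0.2866 mol/L.
In a CSTR the entire volume is at exit conditions, so r_B = 0.103×0.2866^0.5 = 0.05514 and r_C = 0.0778×0.2866^1.5 = 0.01194.
Fraction of consumed A going to B: r_B/(r_B+r_C) = 0.8221.
C_B = 0.8221·C_{A0}·X = 0.8221×0.805×0.644 = 0.426 mol/L; Y_B = C_B/C_{A0} = 0.529.

0.529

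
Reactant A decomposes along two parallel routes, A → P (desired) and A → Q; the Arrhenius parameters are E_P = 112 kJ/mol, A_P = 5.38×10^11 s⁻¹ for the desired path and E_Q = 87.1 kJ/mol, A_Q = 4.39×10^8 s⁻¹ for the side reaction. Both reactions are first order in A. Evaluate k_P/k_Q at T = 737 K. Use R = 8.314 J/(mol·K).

Since both paths have the same order in A, the concentration cancels and S_{P/Q} = k_P/k_Q = (A_P/A_Q)·exp[(E_Q−E_P)/(RT)].
(E_Q−E_P)/(RT) = (87.1−112)×10³/(8.314×737) = -24900/6127 = -4.064.
k_P/k_Q = (5.38×10^11/4.39×10^8)·exp(-4.064) = 1226 × 0.01719 = 21.1.

21.1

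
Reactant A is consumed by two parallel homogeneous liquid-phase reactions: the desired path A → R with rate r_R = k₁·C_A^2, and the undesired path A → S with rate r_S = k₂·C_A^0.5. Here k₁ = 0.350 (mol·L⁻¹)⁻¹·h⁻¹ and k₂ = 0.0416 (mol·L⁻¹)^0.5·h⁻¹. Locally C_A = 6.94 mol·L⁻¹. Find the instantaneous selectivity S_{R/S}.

S_{R/S} = r_R/r_S = (k₁·C_A^2)/(k₂·C_A^0.5) = (k₁/k₂)·C_A^1.5.
= (0.350×6.940^2) / (0.0416×6.940^0.5) = 16.86/0.1096 = 154.
Since the desired path is higher order in A, keeping C_A high (PFR or concentrated feed) favours R.

154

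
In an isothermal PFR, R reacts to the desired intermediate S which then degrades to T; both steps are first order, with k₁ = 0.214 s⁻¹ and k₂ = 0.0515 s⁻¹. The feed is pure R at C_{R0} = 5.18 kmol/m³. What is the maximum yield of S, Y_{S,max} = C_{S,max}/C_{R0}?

Evaluating C_S at τ_opt = ln(k₂/k₁)/(k₂−k₁) gives C_{S,max}/C_{R0} = (k₁/k₂)^[k₂/(k₂−k₁)].
= (0.214/0.0515)^(0.0515/(0.0515−0.214)) = (4.155)^(-0.3169) = 0.6367.

0.637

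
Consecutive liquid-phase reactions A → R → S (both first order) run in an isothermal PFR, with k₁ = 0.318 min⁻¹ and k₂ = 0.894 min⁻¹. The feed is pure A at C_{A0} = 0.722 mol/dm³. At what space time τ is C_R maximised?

1.79 min

For first-order series the maximum of C_R occurs at τ_opt = ln(k₂/k₁)/(k₂−k₁).
= ln(0.894/0.318)/(0.894−0.318) = ln(2.811)/0.5760 = 1.034/0.5760 = 1.79 min.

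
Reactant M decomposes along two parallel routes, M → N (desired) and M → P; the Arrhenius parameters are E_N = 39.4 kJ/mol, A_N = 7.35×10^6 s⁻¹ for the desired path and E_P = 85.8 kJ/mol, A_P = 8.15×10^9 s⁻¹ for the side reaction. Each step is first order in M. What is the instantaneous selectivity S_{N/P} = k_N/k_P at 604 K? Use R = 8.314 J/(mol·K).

9.29

Since both paths have the same order in M, the concentration cancels and S_{N/P} = k_N/k_P = (A_N/A_P)·exp[(E_P−E_N)/(RT)].
(E_P−E_N)/(RT) = (85.8−39.4)×10³/(8.314×604) = 46400/5022 = 9.240.
k_N/k_P = (7.35×10^6/8.15×10^9)·exp(9.240) = 9.018×10^-4 × 10301 = 9.29.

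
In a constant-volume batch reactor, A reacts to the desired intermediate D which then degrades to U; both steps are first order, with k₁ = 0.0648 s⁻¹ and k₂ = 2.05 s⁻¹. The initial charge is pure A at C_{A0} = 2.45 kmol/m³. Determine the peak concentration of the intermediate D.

At the optimum, C_{D,max}/C_{A0} = (k₁/k₂)^[k₂/(k₂−k₁)].
= (0.0648/2.05)^(2.05/(2.05−0.0648)) = (0.03161)^(1.033) = 0.02824.
C_{D,max} = 0.02824×2.45 = 0.0692 kmol/m³.

0.0692 kmol/m³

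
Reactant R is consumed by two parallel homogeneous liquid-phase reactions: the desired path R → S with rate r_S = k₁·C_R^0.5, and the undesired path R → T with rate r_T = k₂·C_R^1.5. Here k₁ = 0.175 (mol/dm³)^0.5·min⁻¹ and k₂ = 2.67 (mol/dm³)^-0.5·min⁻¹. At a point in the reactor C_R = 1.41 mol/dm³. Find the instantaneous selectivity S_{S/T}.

0.0465

S_{S/T} = r_S/r_T = (k₁·C_R^0.5)/(k₂·C_R^1.5) = (k₁/k₂)·C_R⁻¹.
= (0.175×1.410^0.5) / (2.67×1.410^1.5) = 0.2078/4.470 = 0.0465.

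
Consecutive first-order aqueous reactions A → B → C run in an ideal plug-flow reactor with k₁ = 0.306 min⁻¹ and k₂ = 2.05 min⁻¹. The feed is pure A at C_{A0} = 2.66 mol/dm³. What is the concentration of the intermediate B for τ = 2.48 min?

For first-order series with pure A initially, C_B(τ) = k₁C_{A0}/(k₂−k₁)·(e^(−k₁τ) − e^(−k₂τ)).
e^(−k₁τ) = e^(−0.306×2.48) = e^(−0.7589) = 0.4682; e^(−k₂τ) = e^(−5.084) = 0.006195.
C_B = 0.306×2.66/(2.05−0.306) × (0.4682−0.006195) = 0.4667×0.4620 = 0.2156 mol/dm³.

0.216 mol/dm³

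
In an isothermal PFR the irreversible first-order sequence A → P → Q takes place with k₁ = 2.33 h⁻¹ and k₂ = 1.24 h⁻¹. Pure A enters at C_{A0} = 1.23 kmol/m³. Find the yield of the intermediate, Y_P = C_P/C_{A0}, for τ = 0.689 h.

For first-order series with pure A initially, C_P(τ) = k₁C_{A0}/(k₂−k₁)·(e^(−k₁τ) − e^(−k₂τ)).
e^(−k₁τ) = e^(−2.33×0.689) = e^(−1.605) = 0.2008; e^(−k₂τ) = e^(−0.8544) = 0.4256.
C_P = 2.33×1.23/(1.24−2.33) × (0.2008−0.4256) = (-2.629)×(-0.2247) = 0.5909 kmol/m³.
Y_P = C_P/C_{A0} = 0.5909/1.23 = 0.480.

0.480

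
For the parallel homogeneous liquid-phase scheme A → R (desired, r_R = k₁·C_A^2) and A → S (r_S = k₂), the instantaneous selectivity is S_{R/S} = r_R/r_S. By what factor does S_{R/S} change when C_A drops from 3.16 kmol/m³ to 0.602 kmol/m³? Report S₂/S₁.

0.0363

S_{R/S} = (k₁/k₂)·C_A^2, so S₂/S₁ = (C_{A,2}/C_{A,1})^2.
= (0.602/3.16)^2 = (0.1905)^2 = 0.0363.
Selectivity toward R falls as C_A falls — high-concentration operation is favoured.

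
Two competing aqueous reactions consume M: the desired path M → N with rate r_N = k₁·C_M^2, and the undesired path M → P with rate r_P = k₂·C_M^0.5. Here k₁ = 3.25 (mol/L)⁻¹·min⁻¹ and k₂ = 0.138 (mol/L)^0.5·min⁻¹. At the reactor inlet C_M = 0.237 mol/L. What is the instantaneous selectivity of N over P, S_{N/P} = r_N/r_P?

S_{N/P} = r_N/r_P = (k₁·C_M^2)/(k₂·C_M^0.5) = (k₁/k₂)·C_M^1.5.
= (3.25×0.2370^2) / (0.138×0.2370^0.5) = 0.1825/0.06718 = 2.72.

2.72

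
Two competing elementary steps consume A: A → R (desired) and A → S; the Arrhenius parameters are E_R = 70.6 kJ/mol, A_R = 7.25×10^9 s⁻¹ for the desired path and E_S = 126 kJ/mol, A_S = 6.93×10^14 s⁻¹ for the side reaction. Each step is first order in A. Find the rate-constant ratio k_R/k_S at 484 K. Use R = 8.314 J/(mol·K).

9.97

With equal orders, S_{R/S} = k_R/k_S = (A_R/A_S)·exp[(E_S−E_R)/(RT)].
(E_S−E_R)/(RT) = (126−70.6)×10³/(8.314×484) = 55400/4024 = 13.77.
k_R/k_S = (7.25×10^9/6.93×10^14)·exp(13.77) = 1.046×10^-5 × 9.531×10^5 = 9.97.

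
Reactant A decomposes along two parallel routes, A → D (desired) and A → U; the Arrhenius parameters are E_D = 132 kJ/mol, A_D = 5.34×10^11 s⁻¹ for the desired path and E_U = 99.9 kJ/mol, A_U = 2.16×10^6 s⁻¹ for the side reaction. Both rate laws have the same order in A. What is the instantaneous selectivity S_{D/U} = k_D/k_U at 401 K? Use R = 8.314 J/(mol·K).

Since both paths have the same order in A, the concentration cancels and S_{D/U} = k_D/k_U = (A_D/A_U)·exp[(E_U−E_D)/(RT)].
(E_U−E_D)/(RT) = (99.9−132)×10³/(8.314×401) = -32100/3334 = -9.628.
k_D/k_U = (5.34×10^11/2.16×10^6)·exp(-9.628) = 2.472×10^5 × 6.584×10^-5 = 16.3.

16.3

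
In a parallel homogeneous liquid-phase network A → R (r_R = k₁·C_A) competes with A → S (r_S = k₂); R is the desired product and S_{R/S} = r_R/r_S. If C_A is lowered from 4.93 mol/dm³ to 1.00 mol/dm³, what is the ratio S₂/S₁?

0.203

S_{R/S} = (k₁/k₂)·C_A, so S₂/S₁ = (C_{A,2}/C_{A,1}).
= 1.00/4.93 = 0.203.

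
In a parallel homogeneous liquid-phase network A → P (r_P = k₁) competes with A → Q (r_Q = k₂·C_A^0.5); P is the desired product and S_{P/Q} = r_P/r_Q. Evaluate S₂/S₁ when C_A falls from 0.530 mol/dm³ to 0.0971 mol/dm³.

2.34

S_{P/Q} = (k₁/k₂)·C_A^-0.5, so S₂/S₁ = (C_{A,2}/C_{A,1})^-0.5.
= (0.0971/0.530)^(-0.5) = (0.1832)^(-0.5) = 2.34.
Selectivity toward P rises as C_A falls — low-concentration operation is favoured.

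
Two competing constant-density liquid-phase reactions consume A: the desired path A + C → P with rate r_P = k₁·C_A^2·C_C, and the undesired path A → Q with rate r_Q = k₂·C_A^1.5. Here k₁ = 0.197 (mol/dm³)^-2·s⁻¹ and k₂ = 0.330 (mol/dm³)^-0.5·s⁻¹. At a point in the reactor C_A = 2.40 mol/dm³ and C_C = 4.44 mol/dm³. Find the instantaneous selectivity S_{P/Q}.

S_{P/Q} = r_P/r_Q = (k₁·C_A^2·C_C)/(k₂·C_A^1.5) = (k₁/k₂)·C_A^0.5·C_C.
= (0.197×2.400^2×4.440) / (0.330×2.400^1.5) = 5.038/1.227 = 4.11.
Since the desired path is higher order in A, keeping C_A high (PFR or concentrated feed) favours P.

4.11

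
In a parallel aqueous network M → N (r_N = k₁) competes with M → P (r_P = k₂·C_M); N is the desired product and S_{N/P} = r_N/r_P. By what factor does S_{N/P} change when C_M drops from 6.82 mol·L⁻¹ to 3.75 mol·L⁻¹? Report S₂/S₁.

1.82

S_{N/P} = (k₁/k₂)·C_M⁻¹, so S₂/S₁ = (C_{M,2}/C_{M,1})⁻¹.
= 6.82/3.75 = 1.82.
Selectivity toward N rises as C_M falls — low-concentration operation is favoured.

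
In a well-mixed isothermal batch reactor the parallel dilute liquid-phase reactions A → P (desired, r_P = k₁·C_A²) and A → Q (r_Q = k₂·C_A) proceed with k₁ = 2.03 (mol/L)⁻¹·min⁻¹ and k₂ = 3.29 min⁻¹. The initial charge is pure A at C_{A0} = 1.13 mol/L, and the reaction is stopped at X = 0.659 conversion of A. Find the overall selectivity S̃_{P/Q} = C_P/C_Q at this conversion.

0.455

C_A = C_{A0}(1−X) = 0.3853 mol/L.
Along a PFR/batch, dC_Q/dC_A = −r_Q/(r_P+r_Q) = −k₂/(k₂+k₁·C_A).
Integrating from C_{A0} to C_A: C_Q = (3.29/2.03)·ln[(3.29+2.03·1.13)/(3.29+2.03·0.385)] = 1.621·ln(5.584/4.072) = 0.5117 mol/L.
Then C_P = (C_{A0}−C_A) − C_Q = 0.7447 − 0.5117 = 0.2330 mol/L.
S̃_{P/Q} = C_P/C_Q = 0.2330/0.5117 = 0.455.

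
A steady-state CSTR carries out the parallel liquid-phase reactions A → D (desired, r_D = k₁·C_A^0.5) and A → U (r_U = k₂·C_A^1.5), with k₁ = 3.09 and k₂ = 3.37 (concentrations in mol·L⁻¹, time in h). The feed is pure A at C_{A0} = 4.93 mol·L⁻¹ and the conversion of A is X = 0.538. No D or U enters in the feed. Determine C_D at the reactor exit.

0.761 mol·L⁻¹

Exit C_A = C_{A0}(1−X) = 4.93×0.462 = 2.278 mol·L⁻¹.
Rates in a CSTR are evaluated at the outlet concentration: r_D = 3.09×2.278^0.5 = 4.663, r_U = 3.37×2.278^1.5 = 11.58.
Fraction of consumed A going to D: r_D/(r_D+r_U) = 0.2870.
C_D = 0.2870·C_{A0}·X = 0.2870×4.93×0.538 = 0.761 mol·L⁻¹.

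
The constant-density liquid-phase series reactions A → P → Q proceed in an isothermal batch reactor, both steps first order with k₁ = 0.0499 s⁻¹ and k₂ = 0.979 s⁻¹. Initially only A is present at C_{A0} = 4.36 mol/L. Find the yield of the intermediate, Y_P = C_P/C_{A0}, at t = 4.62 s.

The intermediate concentration in a first-order A→B→C sequence is C_P = k₁C_{A0}(e^(−k₁t) − e^(−k₂t))/(k₂−k₁).
e^(−k₁t) = e^(−0.0499×4.62) = e^(−0.2305) = 0.7941; e^(−k₂t) = e^(−4.523) = 0.01086.
C_P = 0.0499×4.36/(0.979−0.0499) × (0.7941−0.01086) = 0.2342×0.7832 = 0.1834 mol/L.
Y_P = C_P/C_{A0} = 0.1834/4.36 = 0.0421.

0.0421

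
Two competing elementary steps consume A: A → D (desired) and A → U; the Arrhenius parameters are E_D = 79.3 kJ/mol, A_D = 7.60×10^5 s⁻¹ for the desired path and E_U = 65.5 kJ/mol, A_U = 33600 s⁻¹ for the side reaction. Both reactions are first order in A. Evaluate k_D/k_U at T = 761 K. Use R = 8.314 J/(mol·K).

2.55

With equal orders, S_{D/U} = k_D/k_U = (A_D/A_U)·exp[(E_U−E_D)/(RT)].
(E_U−E_D)/(RT) = (65.5−79.3)×10³/(8.314×761) = -13800/6327 = -2.181.
k_D/k_U = (7.60×10^5/33600)·exp(-2.181) = 22.62 × 0.1129 = 2.55.
Since E_D > E_U, raising the temperature improves selectivity toward D.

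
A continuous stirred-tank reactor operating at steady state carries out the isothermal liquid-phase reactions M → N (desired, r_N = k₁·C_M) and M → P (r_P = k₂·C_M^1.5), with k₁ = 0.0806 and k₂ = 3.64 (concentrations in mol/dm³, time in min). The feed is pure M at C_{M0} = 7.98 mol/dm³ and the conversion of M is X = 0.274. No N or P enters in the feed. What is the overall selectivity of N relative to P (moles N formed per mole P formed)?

0.00920

Exit C_M = C_{M0}(1−X) = 7.98×0.726 = 5.793 mol/dm³.
Rates in a CSTR are evaluated at the outlet concentration: r_N = 0.0806×5.793 = 0.4670, r_P = 3.64×5.793^1.5 = 50.76.
Overall selectivity = C_N/C_P = r_Nτ/(r_Pτ) = r_N/r_P = 0.00920.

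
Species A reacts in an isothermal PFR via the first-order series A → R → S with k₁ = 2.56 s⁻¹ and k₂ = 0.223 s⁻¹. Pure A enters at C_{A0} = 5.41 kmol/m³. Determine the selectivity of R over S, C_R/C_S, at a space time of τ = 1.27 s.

4.39

Solving the coupled first-order balances gives C_R(τ) = [k₁/(k₂−k₁)]·C_{A0}·(e^(−k₁τ) − e^(−k₂τ)).
e^(−k₁τ) = e^(−2.56×1.27) = e^(−3.251) = 0.03873; e^(−k₂τ) = e^(−0.2832) = 0.7534.
C_R = 2.56×5.41/(0.223−2.56) × (0.03873−0.7534) = (-5.926)×(-0.7146) = 4.235 kmol/m³.
C_A = C_{A0}e^(−k₁τ) = 0.2095 kmol/m³, so C_S = C_{A0}−C_A−C_R = 0.9654 kmol/m³; C_R/C_S = 4.39.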